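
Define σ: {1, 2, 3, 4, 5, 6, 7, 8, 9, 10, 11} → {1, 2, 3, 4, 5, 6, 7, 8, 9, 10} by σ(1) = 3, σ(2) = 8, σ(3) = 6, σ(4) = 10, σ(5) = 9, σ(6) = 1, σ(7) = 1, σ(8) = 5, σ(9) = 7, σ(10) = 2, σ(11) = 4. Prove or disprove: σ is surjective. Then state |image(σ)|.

Every element of the codomain has a preimage: 1 = σ(6), 2 = σ(10), 3 = σ(1), 4 = σ(11), 5 = σ(8), 6 = σ(3), 7 = σ(9), 8 = σ(2), 9 = σ(5), 10 = σ(4).
Therefore σ is surjective.
The image of σ is {1, 2, 3, 4, 5, 6, 7, 8, 9, 10}, which has 10 elements.

10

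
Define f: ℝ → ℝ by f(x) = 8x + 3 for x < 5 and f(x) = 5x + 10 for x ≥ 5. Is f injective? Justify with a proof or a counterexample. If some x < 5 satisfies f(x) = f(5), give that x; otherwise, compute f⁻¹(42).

4

Both pieces are strictly increasing (slopes 8 and 5), so each is injective on its own interval.
The left piece maps (−∞, 5) onto (−∞, 43); the right piece maps [5, ∞) onto [35, ∞).
These images overlap. In particular f(5) = 35 (right piece), and solving 8x + 3 = 35 on the left piece gives x = 4 < 5.
So f(4) = f(5) with 4 ≠ 5, and f is not injective. This x = 4 is the requested value below 5.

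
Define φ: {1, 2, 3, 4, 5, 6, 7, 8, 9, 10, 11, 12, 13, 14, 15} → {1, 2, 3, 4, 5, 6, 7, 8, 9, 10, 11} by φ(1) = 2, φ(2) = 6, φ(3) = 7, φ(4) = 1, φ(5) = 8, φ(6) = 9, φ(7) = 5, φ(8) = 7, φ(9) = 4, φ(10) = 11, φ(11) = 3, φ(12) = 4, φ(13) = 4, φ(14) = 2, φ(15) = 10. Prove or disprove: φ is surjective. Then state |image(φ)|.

Every element of the codomain has a preimage: 1 = φ(4), 2 = φ(1), 3 = φ(11), 4 = φ(9), 5 = φ(7), 6 = φ(2), 7 = φ(3), 8 = φ(5), 9 = φ(6), 10 = φ(15), 11 = φ(10).
Thus φ is surjective.
The image of φ is {1, 2, 3, 4, 5, 6, 7, 8, 9, 10, 11}, which has 11 elements.

11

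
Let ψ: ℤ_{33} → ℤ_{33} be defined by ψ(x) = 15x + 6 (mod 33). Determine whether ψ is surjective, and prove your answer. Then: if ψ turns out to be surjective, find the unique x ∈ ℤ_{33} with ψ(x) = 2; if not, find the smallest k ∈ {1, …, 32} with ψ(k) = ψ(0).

Recall: surjectivity means every element of the codomain has a preimage under ψ.
Since gcd(15, 33) = 3, we have 15x ≡ 0 (mod 3) for all x, so ψ(x) ≡ 0 (mod 3).
But 1 ≢ 0 (mod 3), so 1 ∈ ℤ_{33} has no preimage. So ψ is not surjective.
Since ψ is not surjective, we find the least positive k with ψ(k) = ψ(0): this means 15k ≡ 0 (mod 33), i.e. 33 ∣ 15k. Since gcd(15, 33) = 3, dividing through by 3 this holds exactly when 11 ∣ 5k, and as gcd(5, 11) = 1, exactly when 11 ∣ k.
The smallest positive such k is 11.

11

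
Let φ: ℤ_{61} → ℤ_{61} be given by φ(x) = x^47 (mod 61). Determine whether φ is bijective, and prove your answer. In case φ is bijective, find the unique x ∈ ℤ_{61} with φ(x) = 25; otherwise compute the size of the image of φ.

Since 61 is prime, the nonzero elements of ℤ_{61} form a cyclic group of order 60.
As gcd(47, 60) = 1, raising to the 47th power is a bijection on this group: if u^47 ≡ v^47 then (uv^{−1})^47 = 1, and the only element of order dividing gcd(47, 60) = 1 is 1, so u = v.
With φ(0) = 0 this makes φ injective on all of ℤ_{61}, hence bijective (finite equal-size domain and codomain). In particular φ is bijective.
Since φ is bijective, we find the preimage of 25. The inverse of x ↦ x^47 on (ℤ_{61})^× is x ↦ x^23, because 47·23 = 1081 = 18·60 + 1 ≡ 1 (mod 60) and x^{60} = 1 for x ≠ 0 (Fermat). So φ⁻¹(25) = 25^23 mod 61.
Repeated squaring mod 61: 25^1 ≡ 25, 25^2 ≡ 25² = 625 ≡ 15, 25^4 ≡ 15² = 225 ≡ 42, 25^8 ≡ 42² = 1764 ≡ 56, 25^16 ≡ 56² = 3136 ≡ 25. Since 23 = 16 + 4 + 2 + 1, 25^23 ≡ 25·42·15·25: 25·42 = 1050 ≡ 13, then 13·15 = 195 ≡ 12, then 12·25 = 300 ≡ 56. So 25^23 ≡ 56 (mod 61).
Hence φ⁻¹(25) = 56.

56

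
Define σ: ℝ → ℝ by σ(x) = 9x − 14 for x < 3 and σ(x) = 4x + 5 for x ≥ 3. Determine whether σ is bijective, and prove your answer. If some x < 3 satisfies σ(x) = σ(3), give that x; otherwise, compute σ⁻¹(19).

7/2

Both pieces are strictly increasing (slopes 9 and 4), so each is injective on its own interval.
The left piece maps (−∞, 3) onto (−∞, 13); the right piece maps [3, ∞) onto [17, ∞).
The images leave a gap (13 has no preimage), so σ is not surjective, hence not bijective.
Because the two images are disjoint, no x < 3 has σ(x) = σ(3), so we compute σ⁻¹(19): 19 lies in [17, ∞), so solve 4x + 5 = 19: x = (19 − 5)/4 = 7/2.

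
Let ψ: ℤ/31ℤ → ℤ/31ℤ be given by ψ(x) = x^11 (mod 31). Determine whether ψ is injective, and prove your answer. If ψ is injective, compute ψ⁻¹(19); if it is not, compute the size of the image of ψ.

10

Since 31 is prime, the nonzero elements of ℤ/31ℤ form a cyclic group of order 30.
As gcd(11, 30) = 1, raising to the 11th power is a bijection on this group: if s^11 ≡ t^11 then (st^{−1})^11 = 1, and the only element of order dividing gcd(11, 30) = 1 is 1, so s = t.
With ψ(0) = 0 this makes ψ injective on all of ℤ/31ℤ, hence bijective (finite equal-size domain and codomain). In particular ψ is injective.
Since ψ is injective, we find the preimage of 19. The inverse of x ↦ x^11 on (ℤ/31ℤ)^× is x ↦ x^11, because 11·11 = 121 = 4·30 + 1 ≡ 1 (mod 30) and x^{30} = 1 for x ≠ 0 (Fermat). So ψ⁻¹(19) = 19^11 mod 31.
Repeated squaring mod 31: 19^1 ≡ 19, 19^2 ≡ 19² = 361 ≡ 20, 19^4 ≡ 20² = 400 ≡ 28, 19^8 ≡ 28² = 784 ≡ 9. Since 11 = 8 + 2 + 1, 19^11 ≡ 9·20·19: 9·20 = 180 ≡ 25, then 25·19 = 475 ≡ 10. So 19^11 ≡ 10 (mod 31).
Hence ψ⁻¹(19) = 10.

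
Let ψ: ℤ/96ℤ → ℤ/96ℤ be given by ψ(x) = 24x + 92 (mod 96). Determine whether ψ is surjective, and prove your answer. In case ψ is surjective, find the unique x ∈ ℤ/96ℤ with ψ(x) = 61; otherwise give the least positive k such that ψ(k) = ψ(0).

Recall: ψ is surjective if every y in the codomain equals ψ(x) for some x in the domain.
Since gcd(24, 96) = 24, we have 24x ≡ 0 (mod 24) for all x, so ψ(x) ≡ 20 (mod 24).
But 0 ≢ 20 (mod 24), so 0 ∈ ℤ/96ℤ has no preimage. Hence ψ is not surjective.
Since ψ is not surjective, we find the least positive k with ψ(k) = ψ(0): this means 24k ≡ 0 (mod 96), i.e. 96 ∣ 24k. Since gcd(24, 96) = 24, dividing through by 24 this holds exactly when 4 ∣ k.
The smallest positive such k is 4.

4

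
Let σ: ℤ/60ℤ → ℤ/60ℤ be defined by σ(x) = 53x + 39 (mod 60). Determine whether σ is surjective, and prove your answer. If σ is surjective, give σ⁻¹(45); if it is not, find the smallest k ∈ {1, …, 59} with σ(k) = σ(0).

Since gcd(53, 60) = 1, 53 is invertible modulo 60. Euclid's algorithm: 60 = 1·53 + 7, 53 = 7·7 + 4, 7 = 1·4 + 3, 4 = 1·3 + 1; back-substituting gives 1 = 17·53 − 15·60, so 53⁻¹ ≡ 17 (mod 60).
For any y ∈ ℤ/60ℤ, x = 17(y − 39) mod 60 satisfies σ(x) = 53·17(y − 39) + 39 ≡ y (since 53·17 ≡ 1 mod 60). So every y has a preimage.
Therefore σ is surjective.
Since σ is surjective, we compute σ⁻¹(45): solve 53x + 39 ≡ 45 (mod 60), i.e. 53x ≡ 6 (mod 60).
Multiplying by 53⁻¹ = 17 gives x ≡ 17·6 = 102 = 1·60 + 42 ≡ 42 (mod 60).
Check: σ(42) = 53·42 + 39 = 2265 = 37·60 + 45 ≡ 45 (mod 60).

42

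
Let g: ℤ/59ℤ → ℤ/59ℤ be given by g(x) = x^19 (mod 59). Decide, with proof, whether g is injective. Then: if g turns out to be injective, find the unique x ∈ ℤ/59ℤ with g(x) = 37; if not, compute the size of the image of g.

Since 59 is prime, the nonzero elements of ℤ/59ℤ form a cyclic group of order 58.
As gcd(19, 58) = 1, raising to the 19th power is a bijection on this group: if s^19 ≡ t^19 then (st^{−1})^19 = 1, and the only element of order dividing gcd(19, 58) = 1 is 1, so s = t.
With g(0) = 0 this makes g injective on all of ℤ/59ℤ, hence bijective (finite equal-size domain and codomain). In particular g is injective.
Since g is injective, we find the preimage of 37. The inverse of x ↦ x^19 on (ℤ/59ℤ)^× is x ↦ x^55, because 19·55 = 1045 = 18·58 + 1 ≡ 1 (mod 58) and x^{58} = 1 for x ≠ 0 (Fermat). So g⁻¹(37) = 37^55 mod 59.
Repeated squaring mod 59: 37^1 ≡ 37, 37^2 ≡ 37² = 1369 ≡ 12, 37^4 ≡ 12² = 144 ≡ 26, 37^8 ≡ 26² = 676 ≡ 27, 37^16 ≡ 27² = 729 ≡ 21, 37^32 ≡ 21² = 441 ≡ 28. Since 55 = 32 + 16 + 4 + 2 + 1, 37^55 ≡ 28·21·26·12·37: 28·21 = 588 ≡ 57, then 57·26 = 1482 ≡ 7, then 7·12 = 84 ≡ 25, then 25·37 = 925 ≡ 40. So 37^55 ≡ 40 (mod 59).
Hence g⁻¹(37) = 40.

40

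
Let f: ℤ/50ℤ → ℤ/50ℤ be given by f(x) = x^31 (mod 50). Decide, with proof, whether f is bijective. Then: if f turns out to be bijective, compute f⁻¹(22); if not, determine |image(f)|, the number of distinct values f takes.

42

f(0) = 0^31 = 0.
f(10): Repeated squaring mod 50: 10^1 ≡ 10, 10^2 ≡ 10² = 100 ≡ 0, 10^4 ≡ 0² = 0, 10^8 ≡ 0² = 0, 10^16 ≡ 0² = 0. Since 31 = 16 + 8 + 4 + 2 + 1, 10^31 ≡ 0·0·0·0·10: 0·0 = 0, then 0·0 = 0, then 0·0 = 0, then 0·10 = 0. So 10^31 ≡ 0 (mod 50).
So f(0) = f(10) = 0 while 0 ≠ 10, hence f is not injective, hence not bijective.
Since f is not bijective, we determine |image(f)|. Computing x^31 mod 50 for each x (by repeated squaring, reducing mod 50 at every step), the values f(0), f(1), …, f(49) are: 0, 1, 48, 47, 4, 25, 6, 43, 42, 9, 0, 11, 38, 37, 14, 25, 16, 33, 32, 19, 0, 21, 28, 27, 24, 25, 26, 23, 22, 29, 0, 31, 18, 17, 34, 25, 36, 13, 12, 39, 0, 41, 8, 7, 44, 25, 46, 3, 2, 49.
The distinct values are {0, 1, 2, 3, 4, 6, 7, 8, 9, 11, 12, 13, 14, 16, 17, 18, 19, 21, 22, 23, 24, 25, 26, 27, 28, 29, 31, 32, 33, 34, 36, 37, 38, 39, 41, 42, 43, 44, 46, 47, 48, 49}; there are 42 of them.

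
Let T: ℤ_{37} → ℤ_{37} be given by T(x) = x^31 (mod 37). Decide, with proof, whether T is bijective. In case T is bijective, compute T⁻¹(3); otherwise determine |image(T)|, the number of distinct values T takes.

Since 37 is prime, the nonzero elements of ℤ_{37} form a cyclic group of order 36.
As gcd(31, 36) = 1, raising to the 31st power is a bijection on this group: if x_1^31 ≡ x_2^31 then (x_1x_2^{−1})^31 = 1, and the only element of order dividing gcd(31, 36) = 1 is 1, so x_1 = x_2.
With T(0) = 0 this makes T injective on all of ℤ_{37}, hence bijective (finite equal-size domain and codomain). In particular T is bijective.
Since T is bijective, we find the preimage of 3. The inverse of x ↦ x^31 on (ℤ_{37})^× is x ↦ x^7, because 31·7 = 217 = 6·36 + 1 ≡ 1 (mod 36) and x^{36} = 1 for x ≠ 0 (Fermat). So T⁻¹(3) = 3^7 mod 37.
Repeated squaring mod 37: 3^1 ≡ 3, 3^2 ≡ 3² = 9, 3^4 ≡ 9² = 81 ≡ 7. Since 7 = 4 + 2 + 1, 3^7 ≡ 7·9·3: 7·9 = 63 ≡ 26, then 26·3 = 78 ≡ 4. So 3^7 ≡ 4 (mod 37).
Hence T⁻¹(3) = 4.

4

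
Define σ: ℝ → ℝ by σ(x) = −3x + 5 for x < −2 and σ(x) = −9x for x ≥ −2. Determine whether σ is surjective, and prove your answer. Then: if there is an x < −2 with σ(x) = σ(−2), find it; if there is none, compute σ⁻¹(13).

Both pieces are strictly decreasing (slopes −3 and −9), so each is injective on its own interval.
The left piece maps (−∞, −2) onto (11, ∞); the right piece maps [−2, ∞) onto (−∞, 18].
The union (11, ∞) ∪ (−∞, 18] covers ℝ, so σ is surjective.
For the follow-up: the images overlap, so an x < −2 with σ(x) = σ(−2) exists. σ(−2) = 18; solving −3x + 5 = 18 for x < −2 gives x = (18 − 5)/(−3) = −13/3.

-13/3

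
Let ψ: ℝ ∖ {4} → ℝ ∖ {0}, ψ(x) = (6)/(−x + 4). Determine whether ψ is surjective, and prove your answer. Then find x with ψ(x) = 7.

22/7

For any y ≠ 0, solving y(−x + 4) = 6 for x gives a well-defined x ≠ 4. So ψ is surjective.
Solving ψ(x) = 7: cross-multiplying gives 6 = 7(−x + 4), which rearranges to 7x = 22, so x = 22/7.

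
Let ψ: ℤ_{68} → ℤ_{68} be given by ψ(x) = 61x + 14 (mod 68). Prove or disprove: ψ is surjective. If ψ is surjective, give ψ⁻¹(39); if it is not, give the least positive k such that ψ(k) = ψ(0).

45

By definition, ψ is surjective if every y in the codomain equals ψ(x) for some x in the domain.
Since gcd(61, 68) = 1, 61 is invertible modulo 68. Euclid's algorithm: 68 = 1·61 + 7, 61 = 8·7 + 5, 7 = 1·5 + 2, 5 = 2·2 + 1; back-substituting gives 1 = 29·61 − 26·68, so 61⁻¹ ≡ 29 (mod 68).
For any y ∈ ℤ_{68}, x = 29(y − 14) mod 68 satisfies ψ(x) = 61·29(y − 14) + 14 ≡ y (since 61·29 ≡ 1 mod 68). So every y has a preimage.
Therefore ψ is surjective.
Since ψ is surjective, we find ψ⁻¹(39): we need 61x ≡ 39 − 14 ≡ 25 (mod 68). Using 61⁻¹ = 29: x ≡ 29·25 = 725 = 10·68 + 45, so x = 45.
Check: ψ(45) = 61·45 + 14 = 2759 = 40·68 + 39 ≡ 39 (mod 68).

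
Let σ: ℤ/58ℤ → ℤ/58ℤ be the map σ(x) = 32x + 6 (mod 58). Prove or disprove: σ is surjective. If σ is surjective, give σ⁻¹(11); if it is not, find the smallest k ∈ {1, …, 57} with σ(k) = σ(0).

29

Since gcd(32, 58) = 2, we have 32x ≡ 0 (mod 2) for all x, so σ(x) ≡ 0 (mod 2).
But 1 ≢ 0 (mod 2), so 1 ∈ ℤ/58ℤ has no preimage. So σ is not surjective.
Since σ is not surjective, we find the least positive k with σ(k) = σ(0): this means 32k ≡ 0 (mod 58), i.e. 58 ∣ 32k. Since gcd(32, 58) = 2, dividing through by 2 this holds exactly when 29 ∣ 16k, and as gcd(16, 29) = 1, exactly when 29 ∣ k.
The smallest positive such k is 29.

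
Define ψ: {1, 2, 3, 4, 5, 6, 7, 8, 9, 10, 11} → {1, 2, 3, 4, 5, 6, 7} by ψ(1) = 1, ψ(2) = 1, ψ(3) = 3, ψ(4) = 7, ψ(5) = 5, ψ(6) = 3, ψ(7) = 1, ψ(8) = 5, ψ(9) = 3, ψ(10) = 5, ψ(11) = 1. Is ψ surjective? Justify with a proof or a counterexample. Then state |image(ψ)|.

No element maps to 2, so ψ is not surjective.
The image of ψ is {1, 3, 5, 7}, which has 4 elements.

4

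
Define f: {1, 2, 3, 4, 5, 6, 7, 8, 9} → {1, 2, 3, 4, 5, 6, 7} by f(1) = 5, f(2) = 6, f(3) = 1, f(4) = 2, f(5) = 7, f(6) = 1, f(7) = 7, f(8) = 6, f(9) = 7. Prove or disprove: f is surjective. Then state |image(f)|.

5

No element maps to 3, so f is not surjective.
The image of f is {1, 2, 5, 6, 7}, which has 5 elements.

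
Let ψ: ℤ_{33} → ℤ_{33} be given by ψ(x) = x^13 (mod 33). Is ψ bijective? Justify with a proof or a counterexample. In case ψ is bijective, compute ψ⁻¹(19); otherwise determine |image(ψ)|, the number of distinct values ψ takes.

Computing x^13 mod 33 for each x (by repeated squaring, reducing mod 33 at every step), the values ψ(0), ψ(1), …, ψ(32) are: 0, 1, 8, 27, 31, 26, 18, 13, 17, 3, 10, 11, 12, 19, 5, 9, 4, 29, 24, 28, 14, 21, 22, 23, 30, 16, 20, 15, 7, 2, 6, 25, 32.
Every element of ℤ_{33} appears exactly once in this list, so ψ is a bijection, and in particular bijective.
Since ψ is bijective, we read off the preimage of 19 from the same table: ψ(13) = 19, so ψ⁻¹(19) = 13.

13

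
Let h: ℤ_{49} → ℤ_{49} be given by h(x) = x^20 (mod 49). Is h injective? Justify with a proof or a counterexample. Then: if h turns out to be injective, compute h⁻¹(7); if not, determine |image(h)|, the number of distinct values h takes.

h(0) = 0^20 = 0.
h(7): Repeated squaring mod 49: 7^1 ≡ 7, 7^2 ≡ 7² = 49 ≡ 0, 7^4 ≡ 0² = 0, 7^8 ≡ 0² = 0, 7^16 ≡ 0² = 0. Since 20 = 16 + 4, 7^20 ≡ 0·0: 0·0 = 0. So 7^20 ≡ 0 (mod 49).
So h(0) = h(7) = 0 while 0 ≠ 7, hence h is not injective.
Since h is not injective, we determine |image(h)|. Computing x^20 mod 49 for each x (by repeated squaring, reducing mod 49 at every step), the values h(0), h(1), …, h(48) are: 0, 1, 25, 16, 37, 39, 8, 0, 43, 11, 44, 9, 4, 15, 0, 36, 46, 23, 30, 18, 22, 0, 29, 32, 2, 2, 32, 29, 0, 22, 18, 30, 23, 46, 36, 0, 15, 4, 9, 44, 11, 43, 0, 8, 39, 37, 16, 25, 1.
The distinct values are {0, 1, 2, 4, 8, 9, 11, 15, 16, 18, 22, 23, 25, 29, 30, 32, 36, 37, 39, 43, 44, 46}; there are 22 of them.

22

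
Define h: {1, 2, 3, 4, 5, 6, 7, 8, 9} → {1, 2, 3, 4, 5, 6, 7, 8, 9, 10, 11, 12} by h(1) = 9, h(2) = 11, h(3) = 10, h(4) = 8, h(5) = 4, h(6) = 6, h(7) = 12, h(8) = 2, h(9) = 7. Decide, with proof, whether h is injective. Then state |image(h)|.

9

The values h(1), …, h(9) are 9, 11, 10, 8, 4, 6, 12, 2, 7 — all distinct.
So h(x_1) = h(x_2) only when x_1 = x_2, and h is injective.
The image of h is {2, 4, 6, 7, 8, 9, 10, 11, 12}, which has 9 elements.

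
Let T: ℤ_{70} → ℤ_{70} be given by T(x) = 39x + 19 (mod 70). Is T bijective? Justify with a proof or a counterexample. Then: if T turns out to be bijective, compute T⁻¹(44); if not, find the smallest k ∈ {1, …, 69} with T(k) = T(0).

Recall that injectivity means: for all s, t in the domain, T(s) = T(t) implies s = t.
If T(s) = T(t), then 39s ≡ 39t (mod 70). Because gcd(39, 70) = 1, we may cancel 39 to get s ≡ t (mod 70).
We now compute 39⁻¹ mod 70 explicitly. Euclid's algorithm: 70 = 1·39 + 31, 39 = 1·31 + 8, 31 = 3·8 + 7, 8 = 1·7 + 1; back-substituting gives 1 = 9·39 − 5·70, so 39⁻¹ ≡ 9 (mod 70).
For any y ∈ ℤ_{70}, x = 9(y − 19) mod 70 satisfies T(x) = 39·9(y − 19) + 19 ≡ y (since 39·9 ≡ 1 mod 70). So every y has a preimage.
Thus T is bijective.
Since T is bijective, we find T⁻¹(44): we need 39x ≡ 44 − 19 ≡ 25 (mod 70). Using 39⁻¹ = 9: x ≡ 9·25 = 225 = 3·70 + 15, so x = 15.
Check: T(15) = 39·15 + 19 = 604 = 8·70 + 44 ≡ 44 (mod 70).

15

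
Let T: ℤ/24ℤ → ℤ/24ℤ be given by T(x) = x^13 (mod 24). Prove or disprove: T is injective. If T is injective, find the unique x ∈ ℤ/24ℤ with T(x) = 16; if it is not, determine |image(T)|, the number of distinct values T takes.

15

T(0) = 0^13 = 0.
T(6): Repeated squaring mod 24: 6^1 ≡ 6, 6^2 ≡ 6² = 36 ≡ 12, 6^4 ≡ 12² = 144 ≡ 0, 6^8 ≡ 0² = 0. Since 13 = 8 + 4 + 1, 6^13 ≡ 0·0·6: 0·0 = 0, then 0·6 = 0. So 6^13 ≡ 0 (mod 24).
So T(0) = T(6) = 0 while 0 ≠ 6, therefore T is not injective.
Since T is not injective, we determine |image(T)|. Computing x^13 mod 24 for each x (by repeated squaring, reducing mod 24 at every step), the values T(0), T(1), …, T(23) are: 0, 1, 8, 3, 16, 5, 0, 7, 8, 9, 16, 11, 0, 13, 8, 15, 16, 17, 0, 19, 8, 21, 16, 23.
The distinct values are {0, 1, 3, 5, 7, 8, 9, 11, 13, 15, 16, 17, 19, 21, 23}; there are 15 of them.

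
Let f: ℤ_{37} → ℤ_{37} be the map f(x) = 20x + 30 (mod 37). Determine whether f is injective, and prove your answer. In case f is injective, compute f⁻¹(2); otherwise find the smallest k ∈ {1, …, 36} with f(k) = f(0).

Suppose f(s) = f(t) in ℤ_{37}. Then 20s + 30 ≡ 20t + 30 (mod 37), therefore 20(s − t) ≡ 0 (mod 37).
Since gcd(20, 37) = 1, 20 is invertible modulo 37, hence s − t ≡ 0 (mod 37), i.e. s = t.
So f is injective.
We now compute 20⁻¹ mod 37 explicitly. Euclid's algorithm: 37 = 1·20 + 17, 20 = 1·17 + 3, 17 = 5·3 + 2, 3 = 1·2 + 1; back-substituting gives 1 = 13·20 − 7·37, so 20⁻¹ ≡ 13 (mod 37).
Since f is injective, we find f⁻¹(2): we need 20x ≡ 2 − 30 ≡ 9 (mod 37). Using 20⁻¹ = 13: x ≡ 13·9 = 117 = 3·37 + 6, so x = 6.
Check: f(6) = 20·6 + 30 = 150 = 4·37 + 2 ≡ 2 (mod 37).

6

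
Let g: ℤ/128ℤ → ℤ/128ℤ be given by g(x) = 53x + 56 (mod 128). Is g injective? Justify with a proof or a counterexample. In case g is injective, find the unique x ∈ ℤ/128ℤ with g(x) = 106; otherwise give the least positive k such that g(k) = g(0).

Suppose g(s) = g(t) in ℤ/128ℤ. Then 53s + 56 ≡ 53t + 56 (mod 128), hence 53(s − t) ≡ 0 (mod 128).
Since gcd(53, 128) = 1, 53 is invertible modulo 128, therefore s − t ≡ 0 (mod 128), i.e. s = t.
So g is injective.
We now compute 53⁻¹ mod 128 explicitly. Euclid's algorithm: 128 = 2·53 + 22, 53 = 2·22 + 9, 22 = 2·9 + 4, 9 = 2·4 + 1; back-substituting gives 1 = 29·53 − 12·128, so 53⁻¹ ≡ 29 (mod 128).
Since g is injective, we find g⁻¹(106): we need 53x ≡ 106 − 56 ≡ 50 (mod 128). Using 53⁻¹ = 29: x ≡ 29·50 = 1450 = 11·128 + 42, so x = 42.
Check: g(42) = 53·42 + 56 = 2282 = 17·128 + 106 ≡ 106 (mod 128).

42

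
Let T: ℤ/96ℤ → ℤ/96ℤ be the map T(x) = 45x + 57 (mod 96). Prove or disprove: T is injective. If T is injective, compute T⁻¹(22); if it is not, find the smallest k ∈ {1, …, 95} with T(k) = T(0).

32

Recall that injectivity means: for all a, b in the domain, T(a) = T(b) implies a = b.
We have gcd(45, 96) = 3 > 1. Taking a = 0 and b = 32: T(0) = 57 and T(32) = 45·32 + 57 = 1497 ≡ 57 (mod 96).
So T(0) = T(32) while 0 ≠ 32, so T is not injective.
Since T is not injective, we find the least positive k with T(k) = T(0): this means 45k ≡ 0 (mod 96), i.e. 96 ∣ 45k. Since gcd(45, 96) = 3, dividing through by 3 this holds exactly when 32 ∣ 15k, and as gcd(15, 32) = 1, exactly when 32 ∣ k.
The smallest positive such k is 32.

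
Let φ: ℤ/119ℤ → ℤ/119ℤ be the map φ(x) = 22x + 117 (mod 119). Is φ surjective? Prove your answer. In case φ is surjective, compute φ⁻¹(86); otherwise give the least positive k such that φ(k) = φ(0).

4

By definition, surjectivity means every element of the codomain has a preimage under φ.
Since gcd(22, 119) = 1, 22 is invertible modulo 119. Euclid's algorithm: 119 = 5·22 + 9, 22 = 2·9 + 4, 9 = 2·4 + 1; back-substituting gives 1 = 92·22 − 17·119, so 22⁻¹ ≡ 92 (mod 119).
Then y ↦ 92(y − 117) is a two-sided inverse to φ, so every y ∈ ℤ/119ℤ has a preimage.
Hence φ is surjective.
Since φ is surjective, we find φ⁻¹(86): we need 22x ≡ 86 − 117 ≡ 88 (mod 119). Using 22⁻¹ = 92: x ≡ 92·88 = 8096 = 68·119 + 4, so x = 4.
Check: φ(4) = 22·4 + 117 = 205 = 1·119 + 86 ≡ 86 (mod 119).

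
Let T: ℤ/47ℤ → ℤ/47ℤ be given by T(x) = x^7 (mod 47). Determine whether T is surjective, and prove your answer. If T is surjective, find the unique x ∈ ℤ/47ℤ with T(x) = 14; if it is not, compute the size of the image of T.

9

Since 47 is prime, the nonzero elements of ℤ/47ℤ form a cyclic group of order 46.
As gcd(7, 46) = 1, raising to the 7th power is a bijection on this group: if x_1^7 ≡ x_2^7 then (x_1x_2^{−1})^7 = 1, and the only element of order dividing gcd(7, 46) = 1 is 1, so x_1 = x_2.
With T(0) = 0 this makes T injective on all of ℤ/47ℤ, hence bijective (finite equal-size domain and codomain). In particular T is surjective.
Since T is surjective, we find the preimage of 14. The inverse of x ↦ x^7 on (ℤ/47ℤ)^× is x ↦ x^33, because 7·33 = 231 = 5·46 + 1 ≡ 1 (mod 46) and x^{46} = 1 for x ≠ 0 (Fermat). So T⁻¹(14) = 14^33 mod 47.
Repeated squaring mod 47: 14^1 ≡ 14, 14^2 ≡ 14² = 196 ≡ 8, 14^4 ≡ 8² = 64 ≡ 17, 14^8 ≡ 17² = 289 ≡ 7, 14^16 ≡ 7² = 49 ≡ 2, 14^32 ≡ 2² = 4. Since 33 = 32 + 1, 14^33 ≡ 4·14: 4·14 = 56 ≡ 9. So 14^33 ≡ 9 (mod 47).
Hence T⁻¹(14) = 9.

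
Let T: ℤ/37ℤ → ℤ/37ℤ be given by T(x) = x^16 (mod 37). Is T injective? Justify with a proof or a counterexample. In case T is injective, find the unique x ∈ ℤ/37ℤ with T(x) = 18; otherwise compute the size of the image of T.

T(1) = 1^16 = 1.
T(6): Repeated squaring mod 37: 6^1 ≡ 6, 6^2 ≡ 6² = 36, 6^4 ≡ 36² = 1296 ≡ 1, 6^8 ≡ 1² = 1, 6^16 ≡ 1² = 1. So 6^16 ≡ 1 (mod 37).
So T(1) = T(6) = 1 while 1 ≠ 6, so T is not injective.
Since T is not injective, we determine |image(T)|. Computing x^16 mod 37 for each x (by repeated squaring, reducing mod 37 at every step), the values T(0), T(1), …, T(36) are: 0, 1, 9, 33, 7, 34, 1, 34, 26, 16, 10, 26, 9, 7, 10, 12, 12, 16, 33, 33, 16, 12, 12, 10, 7, 9, 26, 10, 16, 26, 34, 1, 34, 7, 33, 9, 1.
The distinct values are {0, 1, 7, 9, 10, 12, 16, 26, 33, 34}; there are 10 of them.

10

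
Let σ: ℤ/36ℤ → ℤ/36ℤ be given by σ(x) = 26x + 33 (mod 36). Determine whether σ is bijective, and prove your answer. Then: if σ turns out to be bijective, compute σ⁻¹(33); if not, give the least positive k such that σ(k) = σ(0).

18

We have gcd(26, 36) = 2 > 1. Taking s = 0 and t = 18: σ(0) = 33 and σ(18) = 26·18 + 33 = 501 ≡ 33 (mod 36).
So σ(0) = σ(18) while 0 ≠ 18, thus σ is not injective, hence not bijective.
Since σ is not bijective, we find the least positive k with σ(k) = σ(0): this means 26k ≡ 0 (mod 36), i.e. 36 ∣ 26k. Since gcd(26, 36) = 2, dividing through by 2 this holds exactly when 18 ∣ 13k, and as gcd(13, 18) = 1, exactly when 18 ∣ k.
The smallest positive such k is 18.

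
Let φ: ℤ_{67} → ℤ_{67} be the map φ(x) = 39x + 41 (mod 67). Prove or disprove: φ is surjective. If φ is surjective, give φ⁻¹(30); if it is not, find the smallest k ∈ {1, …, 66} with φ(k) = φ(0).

Since gcd(39, 67) = 1, 39 is invertible modulo 67. Euclid's algorithm: 67 = 1·39 + 28, 39 = 1·28 + 11, 28 = 2·11 + 6, 11 = 1·6 + 5, 6 = 1·5 + 1; back-substituting gives 1 = 55·39 − 32·67, so 39⁻¹ ≡ 55 (mod 67).
For any y ∈ ℤ_{67}, x = 55(y − 41) mod 67 satisfies φ(x) = 39·55(y − 41) + 41 ≡ y (since 39·55 ≡ 1 mod 67). So every y has a preimage.
Hence φ is surjective.
Since φ is surjective, we find φ⁻¹(30): we need 39x ≡ 30 − 41 ≡ 56 (mod 67). Using 39⁻¹ = 55: x ≡ 55·56 = 3080 = 45·67 + 65, so x = 65.
Check: φ(65) = 39·65 + 41 = 2576 = 38·67 + 30 ≡ 30 (mod 67).

65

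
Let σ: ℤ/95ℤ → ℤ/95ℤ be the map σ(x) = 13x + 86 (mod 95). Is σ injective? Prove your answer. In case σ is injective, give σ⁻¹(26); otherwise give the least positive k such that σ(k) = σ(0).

10

Recall that σ is injective if σ(a) = σ(b) implies a = b.
Suppose σ(a) = σ(b) in ℤ/95ℤ. Then 13a + 86 ≡ 13b + 86 (mod 95), so 13(a − b) ≡ 0 (mod 95).
Since gcd(13, 95) = 1, 13 is invertible modulo 95, so a − b ≡ 0 (mod 95), i.e. a = b.
Therefore σ is injective.
We now compute 13⁻¹ mod 95 explicitly. Euclid's algorithm: 95 = 7·13 + 4, 13 = 3·4 + 1; back-substituting gives 1 = 22·13 − 3·95, so 13⁻¹ ≡ 22 (mod 95).
Since σ is injective, we find σ⁻¹(26): we need 13x ≡ 26 − 86 ≡ 35 (mod 95). Using 13⁻¹ = 22: x ≡ 22·35 = 770 = 8·95 + 10, so x = 10.
Check: σ(10) = 13·10 + 86 = 216 = 2·95 + 26 ≡ 26 (mod 95).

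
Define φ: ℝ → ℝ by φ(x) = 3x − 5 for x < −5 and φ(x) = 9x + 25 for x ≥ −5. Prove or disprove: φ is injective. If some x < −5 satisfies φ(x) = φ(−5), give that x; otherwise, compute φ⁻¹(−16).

Both pieces are strictly increasing (slopes 3 and 9), so each is injective on its own interval.
The left piece maps (−∞, −5) onto (−∞, −20); the right piece maps [−5, ∞) onto [−20, ∞).
These images are disjoint, so no value is attained by both pieces. Thus φ is injective.
Because the two images are disjoint, no x < −5 has φ(x) = φ(−5), so we compute φ⁻¹(−16): −16 lies in [−20, ∞), so solve 9x + 25 = −16: x = (−16 − 25)/9 = −41/9.

-41/9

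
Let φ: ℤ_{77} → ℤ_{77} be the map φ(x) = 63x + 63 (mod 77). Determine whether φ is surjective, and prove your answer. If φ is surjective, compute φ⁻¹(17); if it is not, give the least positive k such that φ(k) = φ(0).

By definition, surjectivity means every element of the codomain has a preimage under φ.
Since gcd(63, 77) = 7, we have 63x ≡ 0 (mod 7) for all x, so φ(x) ≡ 0 (mod 7).
But 1 ≢ 0 (mod 7), so 1 ∈ ℤ_{77} has no preimage. So φ is not surjective.
Since φ is not surjective, we find the least positive k with φ(k) = φ(0): this means 63k ≡ 0 (mod 77), i.e. 77 ∣ 63k. Since gcd(63, 77) = 7, dividing through by 7 this holds exactly when 11 ∣ 9k, and as gcd(9, 11) = 1, exactly when 11 ∣ k.
The smallest positive such k is 11.

11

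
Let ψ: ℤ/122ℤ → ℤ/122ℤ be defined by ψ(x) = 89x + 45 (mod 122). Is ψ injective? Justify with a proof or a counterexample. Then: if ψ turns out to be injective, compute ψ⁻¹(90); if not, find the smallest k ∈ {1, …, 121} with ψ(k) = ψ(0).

By definition, injectivity means: for all s, t in the domain, ψ(s) = ψ(t) implies s = t.
Suppose ψ(s) = ψ(t) in ℤ/122ℤ. Then 89s + 45 ≡ 89t + 45 (mod 122), therefore 89(s − t) ≡ 0 (mod 122).
Since gcd(89, 122) = 1, 89 is invertible modulo 122, so s − t ≡ 0 (mod 122), i.e. s = t.
Hence ψ is injective.
We now compute 89⁻¹ mod 122 explicitly. Euclid's algorithm: 122 = 1·89 + 33, 89 = 2·33 + 23, 33 = 1·23 + 10, 23 = 2·10 + 3, 10 = 3·3 + 1; back-substituting gives 1 = 85·89 − 62·122, so 89⁻¹ ≡ 85 (mod 122).
Since ψ is injective, we compute ψ⁻¹(90): solve 89x + 45 ≡ 90 (mod 122), i.e. 89x ≡ 45 (mod 122).
Multiplying by 89⁻¹ = 85 gives x ≡ 85·45 = 3825 = 31·122 + 43 ≡ 43 (mod 122).
Check: ψ(43) = 89·43 + 45 = 3872 = 31·122 + 90 ≡ 90 (mod 122).

43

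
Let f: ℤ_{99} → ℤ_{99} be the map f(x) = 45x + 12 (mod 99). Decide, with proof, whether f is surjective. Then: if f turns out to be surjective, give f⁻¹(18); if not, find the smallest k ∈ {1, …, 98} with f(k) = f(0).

11

Recall: surjectivity means every element of the codomain has a preimage under f.
Since gcd(45, 99) = 9, we have 45x ≡ 0 (mod 9) for all x, so f(x) ≡ 3 (mod 9).
But 0 ≢ 3 (mod 9), so 0 ∈ ℤ_{99} has no preimage. Hence f is not surjective.
Since f is not surjective, we find the least positive k with f(k) = f(0): this means 45k ≡ 0 (mod 99), i.e. 99 ∣ 45k. Since gcd(45, 99) = 9, dividing through by 9 this holds exactly when 11 ∣ 5k, and as gcd(5, 11) = 1, exactly when 11 ∣ k.
The smallest positive such k is 11.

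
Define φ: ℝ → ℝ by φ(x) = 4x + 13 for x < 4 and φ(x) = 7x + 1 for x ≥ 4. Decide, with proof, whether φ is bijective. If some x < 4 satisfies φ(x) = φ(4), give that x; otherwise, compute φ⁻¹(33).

32/7

Both pieces are strictly increasing (slopes 4 and 7), so each is injective on its own interval.
The left piece maps (−∞, 4) onto (−∞, 29); the right piece maps [4, ∞) onto [29, ∞).
Since 29 = 29, the images partition ℝ: φ is injective and surjective, hence bijective.
Because the two images are disjoint, no x < 4 has φ(x) = φ(4), so we compute φ⁻¹(33): 33 lies in [29, ∞), so solve 7x + 1 = 33: x = (33 − 1)/7 = 32/7.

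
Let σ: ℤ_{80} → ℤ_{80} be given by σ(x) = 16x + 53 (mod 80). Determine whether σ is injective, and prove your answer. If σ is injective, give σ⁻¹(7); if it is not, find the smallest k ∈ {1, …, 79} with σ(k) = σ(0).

Recall: σ is injective when σ(x_1) = σ(x_2) forces x_1 = x_2.
We have gcd(16, 80) = 16 > 1. Taking x_1 = 0 and x_2 = 5: σ(0) = 53 and σ(5) = 16·5 + 53 = 133 ≡ 53 (mod 80).
So σ(0) = σ(5) while 0 ≠ 5, so σ is not injective.
Since σ is not injective, we find the least positive k with σ(k) = σ(0): this means 16k ≡ 0 (mod 80), i.e. 80 ∣ 16k. Since gcd(16, 80) = 16, dividing through by 16 this holds exactly when 5 ∣ k.
The smallest positive such k is 5.

5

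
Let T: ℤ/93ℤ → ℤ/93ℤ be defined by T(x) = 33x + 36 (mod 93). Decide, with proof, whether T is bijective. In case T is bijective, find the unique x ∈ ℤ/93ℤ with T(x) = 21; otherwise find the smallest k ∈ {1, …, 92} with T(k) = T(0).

Recall that T is injective when T(s) = T(t) forces s = t.
We have gcd(33, 93) = 3 > 1. Taking s = 0 and t = 31: T(0) = 36 and T(31) = 33·31 + 36 = 1059 ≡ 36 (mod 93).
So T(0) = T(31) while 0 ≠ 31, hence T is not injective, hence not bijective.
Since T is not bijective, we find the least positive k with T(k) = T(0): this means 33k ≡ 0 (mod 93), i.e. 93 ∣ 33k. Since gcd(33, 93) = 3, dividing through by 3 this holds exactly when 31 ∣ 11k, and as gcd(11, 31) = 1, exactly when 31 ∣ k.
The smallest positive such k is 31.

31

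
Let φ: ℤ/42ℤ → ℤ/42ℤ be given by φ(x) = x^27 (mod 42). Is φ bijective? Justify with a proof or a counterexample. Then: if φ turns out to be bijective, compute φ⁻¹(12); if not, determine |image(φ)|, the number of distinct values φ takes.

φ(2): Repeated squaring mod 42: 2^1 ≡ 2, 2^2 ≡ 2² = 4, 2^4 ≡ 4² = 16, 2^8 ≡ 16² = 256 ≡ 4, 2^16 ≡ 4² = 16. Since 27 = 16 + 8 + 2 + 1, 2^27 ≡ 16·4·4·2: 16·4 = 64 ≡ 22, then 22·4 = 88 ≡ 4, then 4·2 = 8. So 2^27 ≡ 8 (mod 42).
φ(8): Repeated squaring mod 42: 8^1 ≡ 8, 8^2 ≡ 8² = 64 ≡ 22, 8^4 ≡ 22² = 484 ≡ 22, 8^8 ≡ 22² = 484 ≡ 22, 8^16 ≡ 22² = 484 ≡ 22. Since 27 = 16 + 8 + 2 + 1, 8^27 ≡ 22·22·22·8: 22·22 = 484 ≡ 22, then 22·22 = 484 ≡ 22, then 22·8 = 176 ≡ 8. So 8^27 ≡ 8 (mod 42).
So φ(2) = φ(8) = 8 while 2 ≠ 8, hence φ is not injective, hence not bijective.
Since φ is not bijective, we determine |image(φ)|. Computing x^27 mod 42 for each x (by repeated squaring, reducing mod 42 at every step), the values φ(0), φ(1), …, φ(41) are: 0, 1, 8, 27, 22, 41, 6, 7, 8, 15, 34, 29, 6, 13, 14, 15, 22, 41, 36, 13, 20, 21, 22, 29, 6, 1, 20, 27, 28, 29, 36, 13, 8, 27, 34, 35, 36, 1, 20, 15, 34, 41.
The distinct values are {0, 1, 6, 7, 8, 13, 14, 15, 20, 21, 22, 27, 28, 29, 34, 35, 36, 41}; there are 18 of them.

18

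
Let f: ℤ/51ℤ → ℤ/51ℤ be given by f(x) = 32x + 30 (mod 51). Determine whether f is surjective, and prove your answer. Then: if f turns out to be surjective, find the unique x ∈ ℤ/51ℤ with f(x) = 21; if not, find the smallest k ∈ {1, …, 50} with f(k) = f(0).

30

Since gcd(32, 51) = 1, 32 is invertible modulo 51. Euclid's algorithm: 51 = 1·32 + 19, 32 = 1·19 + 13, 19 = 1·13 + 6, 13 = 2·6 + 1; back-substituting gives 1 = 8·32 − 5·51, so 32⁻¹ ≡ 8 (mod 51).
For any y ∈ ℤ/51ℤ, x = 8(y − 30) mod 51 satisfies f(x) = 32·8(y − 30) + 30 ≡ y (since 32·8 ≡ 1 mod 51). So every y has a preimage.
Hence f is surjective.
Since f is surjective, we compute f⁻¹(21): solve 32x + 30 ≡ 21 (mod 51), i.e. 32x ≡ 42 (mod 51).
Multiplying by 32⁻¹ = 8 gives x ≡ 8·42 = 336 = 6·51 + 30 ≡ 30 (mod 51).
Check: f(30) = 32·30 + 30 = 990 = 19·51 + 21 ≡ 21 (mod 51).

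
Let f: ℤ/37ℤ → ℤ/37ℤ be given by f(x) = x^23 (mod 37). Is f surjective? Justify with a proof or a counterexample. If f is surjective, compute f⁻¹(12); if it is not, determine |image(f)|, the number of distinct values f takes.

33

Since 37 is prime, the nonzero elements of ℤ/37ℤ form a cyclic group of order 36.
As gcd(23, 36) = 1, raising to the 23rd power is a bijection on this group: if s^23 ≡ t^23 then (st^{−1})^23 = 1, and the only element of order dividing gcd(23, 36) = 1 is 1, so s = t.
With f(0) = 0 this makes f injective on all of ℤ/37ℤ, hence bijective (finite equal-size domain and codomain). In particular f is surjective.
Since f is surjective, we find the preimage of 12. The inverse of x ↦ x^23 on (ℤ/37ℤ)^× is x ↦ x^11, because 23·11 = 253 = 7·36 + 1 ≡ 1 (mod 36) and x^{36} = 1 for x ≠ 0 (Fermat). So f⁻¹(12) = 12^11 mod 37.
Repeated squaring mod 37: 12^1 ≡ 12, 12^2 ≡ 12² = 144 ≡ 33, 12^4 ≡ 33² = 1089 ≡ 16, 12^8 ≡ 16² = 256 ≡ 34. Since 11 = 8 + 2 + 1, 12^11 ≡ 34·33·12: 34·33 = 1122 ≡ 12, then 12·12 = 144 ≡ 33. So 12^11 ≡ 33 (mod 37).
Hence f⁻¹(12) = 33.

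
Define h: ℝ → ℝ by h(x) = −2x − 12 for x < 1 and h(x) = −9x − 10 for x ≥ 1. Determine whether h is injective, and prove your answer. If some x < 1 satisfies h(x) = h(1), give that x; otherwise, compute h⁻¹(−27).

Both pieces are strictly decreasing (slopes −2 and −9), so each is injective on its own interval.
The left piece maps (−∞, 1) onto (−14, ∞); the right piece maps [1, ∞) onto (−∞, −19].
These images are disjoint, so no value is attained by both pieces. Hence h is injective.
Because the two images are disjoint, no x < 1 has h(x) = h(1), so we compute h⁻¹(−27): −27 lies in (−∞, −19], so solve −9x − 10 = −27: x = (−27 + 10)/(−9) = 17/9.

17/9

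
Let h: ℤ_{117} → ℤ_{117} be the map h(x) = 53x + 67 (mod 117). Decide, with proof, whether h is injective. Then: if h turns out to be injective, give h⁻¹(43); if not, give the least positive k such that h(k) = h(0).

If h(x_1) = h(x_2), then 53x_1 ≡ 53x_2 (mod 117). Because gcd(53, 117) = 1, we may cancel 53 to get x_1 ≡ x_2 (mod 117).
Hence h is injective.
We now compute 53⁻¹ mod 117 explicitly. Euclid's algorithm: 117 = 2·53 + 11, 53 = 4·11 + 9, 11 = 1·9 + 2, 9 = 4·2 + 1; back-substituting gives 1 = 53·53 − 24·117, so 53⁻¹ ≡ 53 (mod 117).
Since h is injective, we compute h⁻¹(43): solve 53x + 67 ≡ 43 (mod 117), i.e. 53x ≡ 93 (mod 117).
Multiplying by 53⁻¹ = 53 gives x ≡ 53·93 = 4929 = 42·117 + 15 ≡ 15 (mod 117).
Check: h(15) = 53·15 + 67 = 862 = 7·117 + 43 ≡ 43 (mod 117).

15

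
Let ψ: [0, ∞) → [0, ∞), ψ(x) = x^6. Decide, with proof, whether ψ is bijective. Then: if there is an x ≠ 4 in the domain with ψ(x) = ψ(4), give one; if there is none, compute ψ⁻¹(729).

On [0, ∞), x ↦ x^6 is strictly increasing (injective) and for any y ∈ [0, ∞) the 6th root y^{1/6} lies in [0, ∞) (surjective). So ψ is bijective.
Since x ↦ x^6 is strictly increasing on [0, ∞), it is injective there, so no x ≠ 4 in the domain has ψ(x) = ψ(4). We therefore compute ψ⁻¹(729) = 729^{1/6} = 3 (indeed 3^6 = 729).

3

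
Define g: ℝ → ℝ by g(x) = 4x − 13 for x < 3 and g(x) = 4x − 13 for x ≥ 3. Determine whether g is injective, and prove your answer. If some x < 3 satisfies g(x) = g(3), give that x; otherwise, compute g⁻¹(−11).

Both pieces are strictly increasing (slopes 4 and 4), so each is injective on its own interval.
The left piece maps (−∞, 3) onto (−∞, −1); the right piece maps [3, ∞) onto [−1, ∞).
These images are disjoint, so no value is attained by both pieces. Therefore g is injective.
Because the two images are disjoint, no x < 3 has g(x) = g(3), so we compute g⁻¹(−11): −11 lies in (−∞, −1), so solve 4x − 13 = −11: x = (−11 + 13)/4 = 1/2.

1/2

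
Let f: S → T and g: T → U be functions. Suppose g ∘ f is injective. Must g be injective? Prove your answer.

No. Take S = {1, 2}, T = {1, 2, 3, 4}, U = {1, 2, 3, 4}, f(a) = a for each a ∈ S, and g(b) = 3 if b ∈ {3, 4} else g(b) = b.
Then g ∘ f = f is injective (S ⊂ T and f is the inclusion), but g(3) = g(4) = 3 with 3 ≠ 4, so g is not injective.

not injective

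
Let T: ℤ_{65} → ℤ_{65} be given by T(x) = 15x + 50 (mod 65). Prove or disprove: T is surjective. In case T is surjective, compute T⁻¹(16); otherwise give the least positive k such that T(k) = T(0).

13

Since gcd(15, 65) = 5, we have 15x ≡ 0 (mod 5) for all x, so T(x) ≡ 0 (mod 5).
But 1 ≢ 0 (mod 5), so 1 ∈ ℤ_{65} has no preimage. Thus T is not surjective.
Since T is not surjective, we find the least positive k with T(k) = T(0): this means 15k ≡ 0 (mod 65), i.e. 65 ∣ 15k. Since gcd(15, 65) = 5, dividing through by 5 this holds exactly when 13 ∣ 3k, and as gcd(3, 13) = 1, exactly when 13 ∣ k.
The smallest positive such k is 13.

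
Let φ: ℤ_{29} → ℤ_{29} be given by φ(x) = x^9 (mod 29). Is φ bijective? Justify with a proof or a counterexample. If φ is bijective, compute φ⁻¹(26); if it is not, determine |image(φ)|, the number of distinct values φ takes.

15

Since 29 is prime, the nonzero elements of ℤ_{29} form a cyclic group of order 28.
As gcd(9, 28) = 1, raising to the 9th power is a bijection on this group: if u^9 ≡ v^9 then (uv^{−1})^9 = 1, and the only element of order dividing gcd(9, 28) = 1 is 1, so u = v.
With φ(0) = 0 this makes φ injective on all of ℤ_{29}, hence bijective (finite equal-size domain and codomain). In particular φ is bijective.
Since φ is bijective, we find the preimage of 26. The inverse of x ↦ x^9 on (ℤ_{29})^× is x ↦ x^25, because 9·25 = 225 = 8·28 + 1 ≡ 1 (mod 28) and x^{28} = 1 for x ≠ 0 (Fermat). So φ⁻¹(26) = 26^25 mod 29.
Repeated squaring mod 29: 26^1 ≡ 26, 26^2 ≡ 26² = 676 ≡ 9, 26^4 ≡ 9² = 81 ≡ 23, 26^8 ≡ 23² = 529 ≡ 7, 26^16 ≡ 7² = 49 ≡ 20. Since 25 = 16 + 8 + 1, 26^25 ≡ 20·7·26: 20·7 = 140 ≡ 24, then 24·26 = 624 ≡ 15. So 26^25 ≡ 15 (mod 29).
Hence φ⁻¹(26) = 15.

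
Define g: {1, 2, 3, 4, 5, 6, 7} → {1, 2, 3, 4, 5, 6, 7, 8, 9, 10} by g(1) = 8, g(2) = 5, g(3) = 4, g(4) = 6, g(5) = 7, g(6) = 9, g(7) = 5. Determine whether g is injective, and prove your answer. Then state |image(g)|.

6

g(2) = 5 = g(7) with 2 ≠ 7, so g is not injective.
The image of g is {4, 5, 6, 7, 8, 9}, which has 6 elements.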